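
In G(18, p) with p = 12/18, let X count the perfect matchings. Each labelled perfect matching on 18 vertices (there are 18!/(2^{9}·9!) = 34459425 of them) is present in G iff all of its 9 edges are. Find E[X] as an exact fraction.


K_18 has 18!/(2^{9}·9!) = 34459425 labelled perfect matchings.
For each such perfect matching H, let X_H = 1 if all 9 edges of H are present in G. Then P[X_H = 1] = p^{9} = (2/3)^{9} = 512/19683.
By linearity: E[X] = Σ_H E[X_H] = 34459425 · p^{9} = 34459425 · 512/19683 = 217817600/243.
Numerically: E[X] ≈ 8.96e+05.

E[X] = 34459425 · (2/3)^{9} = 217817600/243 ≈ 8.96e+05.


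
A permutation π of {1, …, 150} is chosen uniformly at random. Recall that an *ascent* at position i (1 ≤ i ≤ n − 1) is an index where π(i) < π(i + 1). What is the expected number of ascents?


Write X = Σ X_I over i = 1, …, 149, with X_I the indicator of one ascent.
There are 149 indicators.
For each fixed i, the pair (π(i), π(i+1)) is a uniformly random ordered pair of distinct values from {1, …, 150}; by symmetry P[π(i) < π(i+1)] = 1/2.
By linearity: E[X] = 149 · (1/2) = (150 − 1) · (1/2) = 149/2 ≈ 74.500000.

E[X] = 149/2 = 74.500000.


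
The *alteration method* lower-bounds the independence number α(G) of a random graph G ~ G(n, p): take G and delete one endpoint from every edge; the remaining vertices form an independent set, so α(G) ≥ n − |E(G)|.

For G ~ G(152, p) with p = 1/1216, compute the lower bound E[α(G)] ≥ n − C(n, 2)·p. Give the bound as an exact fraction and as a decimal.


E[|E(G)|] = C(152, 2)·p = 11476 · (1/1216) = 151/16.
E[α(G)] ≥ n − E[|E(G)|] = 152 − 151/16 = 2281/16.
Numerically: ≈ 142.562500.
(This is only a lower bound; the true E[α(G)] may be larger.)

E[α(G)] ≥ 2281/16 ≈ 142.562500.


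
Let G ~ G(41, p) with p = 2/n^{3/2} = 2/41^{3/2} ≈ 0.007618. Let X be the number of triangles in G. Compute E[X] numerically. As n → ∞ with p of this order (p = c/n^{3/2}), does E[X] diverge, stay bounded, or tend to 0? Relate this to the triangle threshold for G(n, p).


Number of potential triangles: C(41, 3) = 10660.
Each occurs with probability p³ ≈ (0.007618)³ ≈ 4.421429e-07.
By linearity: E[X] = C(41, 3)·p³ ≈ 10660 · 4.421429e-07 ≈ 0.0047.
Since α = 3/2 > 1, p = c/n^{3/2} = o(1/n) is below the triangle threshold p ~ 1/n. Asymptotically E[X] ~ (c³/6)·n^{3(1−α)} = (2³/6)·n^{-1.5} → 0, so by Markov's inequality G has no triangles w.h.p.

E[X] ≈ 0.0047; in regime p = Θ(1/n^{3/2}) E[X] tends to 0 (below the triangle threshold p ~ 1/n).


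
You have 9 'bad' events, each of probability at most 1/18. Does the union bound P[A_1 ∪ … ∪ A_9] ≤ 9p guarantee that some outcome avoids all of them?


Union bound: P[∪_{i=1}^{9} A_i] ≤ Σ_i P[A_i] ≤ 9·p = 9·(1/18) = 1/2.
Numerically: 1/2 ≈ 0.5000000.
Is 1/2 < 1? YES.
Since P[∪ A_i] ≤ 1/2 < 1, the complement has P[∩ A_i^c] ≥ 1 − 1/2 = 1/2 > 0, so some outcome avoids every A_i.

9·p = 1/2 ≈ 0.5000000; existence CERTIFIED by the union bound.


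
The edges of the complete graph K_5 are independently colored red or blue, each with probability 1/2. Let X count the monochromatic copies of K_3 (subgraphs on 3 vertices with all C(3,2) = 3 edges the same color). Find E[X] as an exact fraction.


Let X = Σ_S X_S over the C(5, 3) = 10 subsets S of size 3, where X_S = 1 if the K_3 on S is monochromatic.
For a fixed S, the K_3 on S has C(3, 2) = 3 edges. P[all 3 edges red] = (1/2)^3, and likewise for blue, so P[monochromatic] = 2·(1/2)^3 = 2^{1 − 3} = 1/4.
By linearity of expectation: E[X] = C(5, 3) · 2^{1 − 3} = 10 · 1/4 = 5/2.
Numerically: E[X] ≈ 2.500000.

E[X] = C(5,3)·2^(1−C(3,2)) = 5/2 ≈ 2.500000.


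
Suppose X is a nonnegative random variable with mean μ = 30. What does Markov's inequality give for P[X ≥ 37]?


μ = E[X] = 30, a = 37.
Markov: P[X ≥ 37] ≤ μ/a = (30)/37 = 30/37.
Numerically: ≈ 0.811.
(Since a = 37 > μ = 30.000, the bound 30/37 is < 1 and informative.)

P[X ≥ 37] ≤ 30/37 ≈ 0.811.


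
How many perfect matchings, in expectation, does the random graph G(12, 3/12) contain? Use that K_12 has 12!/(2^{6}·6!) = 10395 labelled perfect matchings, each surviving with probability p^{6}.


K_12 has 12!/(2^{6}·6!) = 10395 labelled perfect matchings.
For each such perfect matching H, let X_H = 1 if all 6 edges of H are present in G. Then P[X_H = 1] = p^{6} = (1/4)^{6} = 1/4096.
Summing the indicators: E[X] = Σ_H E[X_H] = 10395 · p^{6} = 10395 · 1/4096 = 10395/4096.
Numerically: E[X] ≈ 2.53784.

E[X] = 10395 · (1/4)^{6} = 10395/4096 ≈ 2.53784.


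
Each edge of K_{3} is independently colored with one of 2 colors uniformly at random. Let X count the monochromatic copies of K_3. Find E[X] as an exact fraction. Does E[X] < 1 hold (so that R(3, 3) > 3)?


E[X] = C(3, 3) · 2^{1 − 3} = 1 · 2^{−2} = 1/4.
As a reduced fraction: E[X] = 1/4 ≈ 0.2500000.
Is E[X] < 1? YES.
Since E[X] < 1, there exists a 2-coloring of K_{3} with no monochromatic K_3; hence R(3, 3) > 3.

E[X] = 1/4 ≈ 0.2500000; E[X] < 1, so R(3, 3) > 3.


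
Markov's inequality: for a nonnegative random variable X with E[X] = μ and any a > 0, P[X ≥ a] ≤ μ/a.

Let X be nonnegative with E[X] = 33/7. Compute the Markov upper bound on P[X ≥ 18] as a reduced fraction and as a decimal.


μ = E[X] = 33/7, a = 18.
Markov: P[X ≥ 18] ≤ μ/a = (33/7)/18 = 11/42.
Numerically: ≈ 0.2619.
(Since a = 18 > μ = 4.7143, the bound 11/42 is < 1 and informative.)

P[X ≥ 18] ≤ 11/42 ≈ 0.2619.


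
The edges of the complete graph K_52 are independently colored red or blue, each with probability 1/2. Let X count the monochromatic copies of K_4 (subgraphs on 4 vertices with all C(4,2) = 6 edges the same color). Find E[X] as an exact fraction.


Let X = Σ_S X_S over the C(52, 4) = 270725 subsets S of size 4, where X_S = 1 if the K_4 on S is monochromatic.
For a fixed S, the K_4 on S has C(4, 2) = 6 edges. P[all 6 edges red] = (1/2)^6, and likewise for blue, so P[monochromatic] = 2·(1/2)^6 = 2^{1 − 6} = 1/32.
By linearity: E[X] = C(52, 4) · 2^{1 − 6} = 270725 · 1/32 = 270725/32.
Numerically: E[X] ≈ 8460.156.

E[X] = C(52,4)·2^(1−C(4,2)) = 270725/32 ≈ 8460.156.


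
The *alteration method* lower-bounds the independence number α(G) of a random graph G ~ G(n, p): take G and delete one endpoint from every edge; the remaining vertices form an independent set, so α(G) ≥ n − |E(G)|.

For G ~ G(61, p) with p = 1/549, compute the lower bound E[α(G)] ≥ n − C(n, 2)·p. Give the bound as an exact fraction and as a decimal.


E[|E(G)|] = C(61, 2)·p = 1830 · (1/549) = 10/3.
E[α(G)] ≥ n − E[|E(G)|] = 61 − 10/3 = 173/3.
Numerically: ≈ 57.66667.
(This is only a lower bound; the true E[α(G)] may be larger.)

E[α(G)] ≥ 173/3 ≈ 57.66667.


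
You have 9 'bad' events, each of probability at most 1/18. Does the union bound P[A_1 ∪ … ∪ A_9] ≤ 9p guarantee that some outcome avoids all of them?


Union bound: P[∪_{i=1}^{9} A_i] ≤ Σ_i P[A_i] ≤ 9·p = 9·(1/18) = 1/2.
Numerically: 1/2 ≈ 0.5000000.
Is 1/2 < 1? YES.
Since P[∪ A_i] ≤ 1/2 < 1, the complement has P[∩ A_i^c] ≥ 1 − 1/2 = 1/2 > 0, so some outcome avoids every A_i.

9·p = 1/2 ≈ 0.5000000; existence CERTIFIED by the union bound.


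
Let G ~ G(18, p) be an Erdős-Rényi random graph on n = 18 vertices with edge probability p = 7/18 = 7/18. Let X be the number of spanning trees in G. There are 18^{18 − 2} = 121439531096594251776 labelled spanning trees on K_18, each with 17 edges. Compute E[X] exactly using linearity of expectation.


K_18 has 18^{18 − 2} = 121439531096594251776 labelled spanning trees.
For each such spanning tree H, let X_H = 1 if all 17 edges of H are present in G. Then P[X_H = 1] = p^{17} = (7/18)^{17} = 232630513987207/2185911559738696531968.
By linearity of expectation: E[X] = Σ_H E[X_H] = 121439531096594251776 · p^{17} = 121439531096594251776 · 232630513987207/2185911559738696531968 = 232630513987207/18.
Numerically: E[X] ≈ 1.292e+13.

E[X] = 121439531096594251776 · (7/18)^{17} = 232630513987207/18 ≈ 1.292e+13.


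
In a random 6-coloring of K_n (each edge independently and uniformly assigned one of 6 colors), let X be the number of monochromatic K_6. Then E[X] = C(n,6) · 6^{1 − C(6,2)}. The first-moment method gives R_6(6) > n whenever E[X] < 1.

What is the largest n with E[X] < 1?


We need C(n, 6) · 6^{1 − 15} < 1, i.e. C(n, 6) < 6^{15 − 1} = 78364164096.
Check values of n near the boundary:
  n = 193: C(193, 6) = 66364016544; 66364016544 < 78364164096? YES
  n = 194: C(194, 6) = 68482017072; 68482017072 < 78364164096? YES
  n = 195: C(195, 6) = 70656049360; 70656049360 < 78364164096? YES
  n = 196: C(196, 6) = 72887293024; 72887293024 < 78364164096? YES
  n = 197: C(197, 6) = 75176946208; 75176946208 < 78364164096? YES
  n = 198: C(198, 6) = 77526225777; 77526225777 < 78364164096? YES
  n = 199: C(199, 6) = 79936367511; 79936367511 < 78364164096? NO
The largest n with C(n, 6) < 78364164096 is n = 198 (where E[X] = 25842075259/26121388032 ≈ 0.989). Hence R_6(6) > 198, i.e. R_6(6) ≥ 199.

Largest n = 198; hence R_6(6) > 198.


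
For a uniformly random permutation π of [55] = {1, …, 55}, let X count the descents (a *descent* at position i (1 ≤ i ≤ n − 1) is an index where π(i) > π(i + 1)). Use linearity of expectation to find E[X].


Write X = Σ X_I over i = 1, …, 54, with X_I the indicator of one descent.
There are 54 indicators.
For each fixed i, the pair (π(i), π(i+1)) is a uniformly random ordered pair of distinct values from {1, …, 55}; by symmetry P[π(i) > π(i+1)] = 1/2.
By linearity: E[X] = 54 · (1/2) = (55 − 1) · (1/2) = 27 ≈ 27.0000.

E[X] = 27 = 27.0000.


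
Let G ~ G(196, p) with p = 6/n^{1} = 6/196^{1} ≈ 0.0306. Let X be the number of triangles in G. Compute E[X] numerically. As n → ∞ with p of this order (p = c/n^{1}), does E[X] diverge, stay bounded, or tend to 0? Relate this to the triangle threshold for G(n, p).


Number of potential triangles: C(196, 3) = 1235780.
Each occurs with probability p³ ≈ (0.0306)³ ≈ 2.86870e-05.
By linearity: E[X] = C(196, 3)·p³ ≈ 1235780 · 2.86870e-05 ≈ 35.451.
Here α = 1, so p = 6/n is exactly at the triangle threshold p ~ 1/n. Asymptotically E[X] → c³/6 = 6³/6 = 36 ≈ 36.000, a bounded constant. In this regime the triangle count is asymptotically Poisson(c³/6).

E[X] ≈ 35.451; in regime p = Θ(1/n^{1}) E[X] stays bounded (at the triangle threshold p ~ 1/n).


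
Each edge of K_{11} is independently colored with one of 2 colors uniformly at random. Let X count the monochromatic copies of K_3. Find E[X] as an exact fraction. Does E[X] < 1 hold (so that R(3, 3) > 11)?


E[X] = C(11, 3) · 2^{1 − 3} = 165 · 2^{−2} = 165/4.
As a reduced fraction: E[X] = 165/4 ≈ 41.2500.
Is E[X] < 1? NO.
Since E[X] ≥ 1, the first-moment bound is inconclusive at n = 11; it does NOT by itself certify R(3, 3) > 11.

E[X] = 165/4 ≈ 41.2500; E[X] ≥ 1; first-moment method inconclusive here.


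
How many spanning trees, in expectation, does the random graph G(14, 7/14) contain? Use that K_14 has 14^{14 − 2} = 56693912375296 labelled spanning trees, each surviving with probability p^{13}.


K_14 has 14^{14 − 2} = 56693912375296 labelled spanning trees.
For each such spanning tree H, let X_H = 1 if all 13 edges of H are present in G. Then P[X_H = 1] = p^{13} = (1/2)^{13} = 1/8192.
By linearity: E[X] = Σ_H E[X_H] = 56693912375296 · p^{13} = 56693912375296 · 1/8192 = 13841287201/2.
Numerically: E[X] ≈ 6.92e+09.

E[X] = 56693912375296 · (1/2)^{13} = 13841287201/2 ≈ 6.92e+09.


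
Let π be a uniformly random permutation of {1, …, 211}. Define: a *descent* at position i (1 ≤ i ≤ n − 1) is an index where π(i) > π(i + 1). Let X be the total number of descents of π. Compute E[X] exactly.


Write X = Σ X_I over i = 1, …, 210, with X_I the indicator of one descent.
There are 210 indicators.
For each fixed i, the pair (π(i), π(i+1)) is a uniformly random ordered pair of distinct values from {1, …, 211}; by symmetry P[π(i) > π(i+1)] = 1/2.
By linearity: E[X] = 210 · (1/2) = (211 − 1) · (1/2) = 105 ≈ 105.000.

E[X] = 105 = 105.000.


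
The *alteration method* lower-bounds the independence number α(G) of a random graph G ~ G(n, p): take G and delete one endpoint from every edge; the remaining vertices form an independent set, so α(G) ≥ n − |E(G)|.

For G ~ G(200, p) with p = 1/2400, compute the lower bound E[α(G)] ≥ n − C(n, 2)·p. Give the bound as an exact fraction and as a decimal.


E[|E(G)|] = C(200, 2)·p = 19900 · (1/2400) = 199/24.
E[α(G)] ≥ n − E[|E(G)|] = 200 − 199/24 = 4601/24.
Numerically: ≈ 191.708333.
(This is only a lower bound; the true E[α(G)] may be larger.)

E[α(G)] ≥ 4601/24 ≈ 191.708333.


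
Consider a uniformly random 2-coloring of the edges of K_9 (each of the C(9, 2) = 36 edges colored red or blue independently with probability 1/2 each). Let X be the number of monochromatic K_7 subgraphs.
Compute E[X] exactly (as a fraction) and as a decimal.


Let X = Σ_S X_S over the C(9, 7) = 36 subsets S of size 7, where X_S = 1 if the K_7 on S is monochromatic.
For a fixed S, the K_7 on S has C(7, 2) = 21 edges. P[all 21 edges red] = (1/2)^21, and likewise for blue, so P[monochromatic] = 2·(1/2)^21 = 2^{1 − 21} = 1/1048576.
By linearity of expectation: E[X] = C(9, 7) · 2^{1 − 21} = 36 · 1/1048576 = 9/262144.
Numerically: E[X] ≈ 0.0000.

E[X] = C(9,7)·2^(1−C(7,2)) = 9/262144 ≈ 0.0000.


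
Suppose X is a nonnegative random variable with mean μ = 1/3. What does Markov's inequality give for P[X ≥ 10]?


μ = E[X] = 1/3, a = 10.
Markov: P[X ≥ 10] ≤ μ/a = (1/3)/10 = 1/30.
Numerically: ≈ 0.033.
(Since a = 10 > μ = 0.333, the bound 1/30 is < 1 and informative.)

P[X ≥ 10] ≤ 1/30 ≈ 0.033.


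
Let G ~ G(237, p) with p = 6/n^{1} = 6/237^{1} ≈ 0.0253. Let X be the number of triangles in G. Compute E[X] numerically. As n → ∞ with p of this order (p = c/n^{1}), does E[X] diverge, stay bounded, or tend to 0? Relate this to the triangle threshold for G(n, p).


Number of potential triangles: C(237, 3) = 2190670.
Each occurs with probability p³ ≈ (0.0253)³ ≈ 1.62259e-05.
By linearity: E[X] = C(237, 3)·p³ ≈ 2190670 · 1.62259e-05 ≈ 35.546.
Here α = 1, so p = 6/n is exactly at the triangle threshold p ~ 1/n. Asymptotically E[X] → c³/6 = 6³/6 = 36 ≈ 36.000, a bounded constant. In this regime the triangle count is asymptotically Poisson(c³/6).

E[X] ≈ 35.546; in regime p = Θ(1/n^{1}) E[X] stays bounded (at the triangle threshold p ~ 1/n).


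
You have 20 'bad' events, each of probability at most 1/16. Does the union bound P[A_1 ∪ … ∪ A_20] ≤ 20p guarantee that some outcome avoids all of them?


Union bound: P[∪_{i=1}^{20} A_i] ≤ Σ_i P[A_i] ≤ 20·p = 20·(1/16) = 5/4.
Numerically: 5/4 ≈ 1.25000.
Is 5/4 < 1? NO.
Since the bound 5/4 is ≥ 1, the union bound is uninformative here; it does NOT by itself certify existence.

20·p = 5/4 ≈ 1.25000; existence NOT certified by the union bound.


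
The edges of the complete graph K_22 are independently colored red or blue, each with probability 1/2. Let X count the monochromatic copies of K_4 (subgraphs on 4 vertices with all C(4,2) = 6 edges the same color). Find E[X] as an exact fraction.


Let X = Σ_S X_S over the C(22, 4) = 7315 subsets S of size 4, where X_S = 1 if the K_4 on S is monochromatic.
For a fixed S, the K_4 on S has C(4, 2) = 6 edges. P[all 6 edges red] = (1/2)^6, and likewise for blue, so P[monochromatic] = 2·(1/2)^6 = 2^{1 − 6} = 1/32.
Summing: E[X] = C(22, 4) · 2^{1 − 6} = 7315 · 1/32 = 7315/32.
Numerically: E[X] ≈ 228.5938.

E[X] = C(22,4)·2^(1−C(4,2)) = 7315/32 ≈ 228.5938.


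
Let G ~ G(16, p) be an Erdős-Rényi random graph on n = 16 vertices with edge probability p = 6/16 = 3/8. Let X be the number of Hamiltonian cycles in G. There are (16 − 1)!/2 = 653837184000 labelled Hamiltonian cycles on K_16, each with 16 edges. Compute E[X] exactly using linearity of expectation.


K_16 has (16 − 1)!/2 = 653837184000 labelled Hamiltonian cycles.
For each such Hamiltonian cycle H, let X_H = 1 if all 16 edges of H are present in G. Then P[X_H = 1] = p^{16} = (3/8)^{16} = 43046721/281474976710656.
By linearity of expectation: E[X] = Σ_H E[X_H] = 653837184000 · p^{16} = 653837184000 · 43046721/281474976710656 = 27485885585032875/274877906944.
Numerically: E[X] ≈ 99993.

E[X] = 653837184000 · (3/8)^{16} = 27485885585032875/274877906944 ≈ 99993.


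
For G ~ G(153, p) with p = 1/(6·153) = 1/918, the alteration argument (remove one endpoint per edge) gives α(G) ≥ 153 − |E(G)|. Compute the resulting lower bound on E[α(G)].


E[|E(G)|] = C(153, 2)·p = 11628 · (1/918) = 38/3.
E[α(G)] ≥ n − E[|E(G)|] = 153 − 38/3 = 421/3.
Numerically: ≈ 140.33333.
(This is only a lower bound; the true E[α(G)] may be larger.)

E[α(G)] ≥ 421/3 ≈ 140.33333.


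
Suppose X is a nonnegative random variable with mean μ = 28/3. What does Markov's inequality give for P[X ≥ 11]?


μ = E[X] = 28/3, a = 11.
Markov: P[X ≥ 11] ≤ μ/a = (28/3)/11 = 28/33.
Numerically: ≈ 0.84848.
(Since a = 11 > μ = 9.33333, the bound 28/33 is < 1 and informative.)

P[X ≥ 11] ≤ 28/33 ≈ 0.84848.


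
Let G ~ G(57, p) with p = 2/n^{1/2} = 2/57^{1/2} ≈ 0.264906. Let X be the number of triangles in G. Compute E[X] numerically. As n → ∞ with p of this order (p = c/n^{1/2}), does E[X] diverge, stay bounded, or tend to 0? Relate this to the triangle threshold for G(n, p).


Number of potential triangles: C(57, 3) = 29260.
Each occurs with probability p³ ≈ (0.264906)³ ≈ 1.85899278e-02.
By linearity: E[X] = C(57, 3)·p³ ≈ 29260 · 1.85899278e-02 ≈ 543.941288.
Since α = 1/2 < 1, p = c/n^{1/2} ≫ 1/n is above the triangle threshold p ~ 1/n. Asymptotically E[X] ~ (c³/6)·n^{3(1−α)} = (2³/6)·n^{1.5} → ∞; triangles are abundant w.h.p.

E[X] ≈ 543.941288; in regime p = Θ(1/n^{1/2}) E[X] diverges (above the triangle threshold p ~ 1/n).


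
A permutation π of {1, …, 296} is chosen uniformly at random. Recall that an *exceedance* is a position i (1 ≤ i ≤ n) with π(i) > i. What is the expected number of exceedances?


Write X = Σ_{i=1}^{296} X_i, where X_i = 1_{π(i) > i}.
For each fixed i, π(i) is uniform over {1, …, 296} (marginal of a uniform permutation), so P[π(i) > i] = (n − i)/n. Summing: Σ_{i=1}^{296} (n − i)/n = (0 + 1 + … + 295)/296 = 296(296 − 1)/(2·296) = (296 − 1)/2.
Hence E[X] = Σ_{i=1}^{296} (296 − i)/296 = 295/2 ≈ 147.500000.

E[X] = 295/2 = 147.500000.


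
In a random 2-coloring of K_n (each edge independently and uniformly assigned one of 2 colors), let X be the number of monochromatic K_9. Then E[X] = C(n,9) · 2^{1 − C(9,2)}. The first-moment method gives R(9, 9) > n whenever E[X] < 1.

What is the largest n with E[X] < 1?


We need C(n, 9) · 2^{1 − 36} < 1, i.e. C(n, 9) < 2^{36 − 1} = 34359738368.
Check values of n near the boundary:
  n = 64: C(64, 9) = 27540584512; 27540584512 < 34359738368? YES
  n = 65: C(65, 9) = 31966749880; 31966749880 < 34359738368? YES
  n = 66: C(66, 9) = 37014131440; 37014131440 < 34359738368? NO
  n = 67: C(67, 9) = 42757703560; 42757703560 < 34359738368? NO
  n = 68: C(68, 9) = 49280065120; 49280065120 < 34359738368? NO
The largest n with C(n, 9) < 34359738368 is n = 65 (where E[X] = 3995843735/4294967296 ≈ 0.930). Hence R(9, 9) > 65, i.e. R(9, 9) ≥ 66.

Largest n = 65; hence R(9, 9) > 65.


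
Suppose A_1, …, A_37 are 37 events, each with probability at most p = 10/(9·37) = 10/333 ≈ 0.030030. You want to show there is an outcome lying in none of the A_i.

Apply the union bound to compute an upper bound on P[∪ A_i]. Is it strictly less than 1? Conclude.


Union bound: P[∪_{i=1}^{37} A_i] ≤ Σ_i P[A_i] ≤ 37·p = 37·(10/333) = 10/9.
Numerically: 10/9 ≈ 1.111111.
Is 10/9 < 1? NO.
Since the bound 10/9 is ≥ 1, the union bound is uninformative here; it does NOT by itself certify existence.

37·p = 10/9 ≈ 1.111111; existence NOT certified by the union bound.


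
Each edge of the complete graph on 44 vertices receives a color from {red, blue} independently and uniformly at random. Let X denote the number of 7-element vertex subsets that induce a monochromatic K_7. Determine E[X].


Let X = Σ_S X_S over the C(44, 7) = 38320568 subsets S of size 7, where X_S = 1 if the K_7 on S is monochromatic.
For a fixed S, the K_7 on S has C(7, 2) = 21 edges. P[all 21 edges red] = (1/2)^21, and likewise for blue, so P[monochromatic] = 2·(1/2)^21 = 2^{1 − 21} = 1/1048576.
By linearity: E[X] = C(44, 7) · 2^{1 − 21} = 38320568 · 1/1048576 = 4790071/131072.
Numerically: E[X] ≈ 36.545341.

E[X] = C(44,7)·2^(1−C(7,2)) = 4790071/131072 ≈ 36.545341.


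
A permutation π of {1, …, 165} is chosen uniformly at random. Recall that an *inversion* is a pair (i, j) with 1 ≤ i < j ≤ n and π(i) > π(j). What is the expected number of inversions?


Write X = Σ X_I over the C(165, 2) = 13530 pairs i < j, with X_I the indicator of one inversion.
There are 13530 indicators.
For each fixed pair i < j, the values π(i) and π(j) are two distinct elements of {1, …, 165} in uniformly random order; by symmetry P[π(i) > π(j)] = 1/2.
By linearity: E[X] = 13530 · (1/2) = C(165, 2) · (1/2) = 13530/2 = 6765 ≈ 6765.0000.

E[X] = 6765 = 6765.0000.


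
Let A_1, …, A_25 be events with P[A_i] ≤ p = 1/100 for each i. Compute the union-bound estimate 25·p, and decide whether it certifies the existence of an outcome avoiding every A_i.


Union bound: P[∪_{i=1}^{25} A_i] ≤ Σ_i P[A_i] ≤ 25·p = 25·(1/100) = 1/4.
Numerically: 1/4 ≈ 0.2500000.
Is 1/4 < 1? YES.
Since P[∪ A_i] ≤ 1/4 < 1, the complement has P[∩ A_i^c] ≥ 1 − 1/4 = 3/4 > 0, so some outcome avoids every A_i.

25·p = 1/4 ≈ 0.2500000; existence CERTIFIED by the union bound.


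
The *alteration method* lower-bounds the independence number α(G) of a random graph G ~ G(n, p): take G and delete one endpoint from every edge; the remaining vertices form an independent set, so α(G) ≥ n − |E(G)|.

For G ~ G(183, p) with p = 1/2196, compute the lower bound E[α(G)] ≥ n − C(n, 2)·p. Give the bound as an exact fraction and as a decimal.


E[|E(G)|] = C(183, 2)·p = 16653 · (1/2196) = 91/12.
E[α(G)] ≥ n − E[|E(G)|] = 183 − 91/12 = 2105/12.
Numerically: ≈ 175.4167.
(This is only a lower bound; the true E[α(G)] may be larger.)

E[α(G)] ≥ 2105/12 ≈ 175.4167.


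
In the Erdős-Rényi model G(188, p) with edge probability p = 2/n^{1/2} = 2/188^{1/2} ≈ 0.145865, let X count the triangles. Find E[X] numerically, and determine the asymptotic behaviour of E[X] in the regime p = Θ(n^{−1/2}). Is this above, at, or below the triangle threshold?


Number of potential triangles: C(188, 3) = 1089836.
Each occurs with probability p³ ≈ (0.145865)³ ≈ 3.10351046e-03.
By linearity: E[X] = C(188, 3)·p³ ≈ 1089836 · 3.10351046e-03 ≈ 3382.317423.
Since α = 1/2 < 1, p = c/n^{1/2} ≫ 1/n is above the triangle threshold p ~ 1/n. Asymptotically E[X] ~ (c³/6)·n^{3(1−α)} = (2³/6)·n^{1.5} → ∞; triangles are abundant w.h.p.

E[X] ≈ 3382.317423; in regime p = Θ(1/n^{1/2}) E[X] diverges (above the triangle threshold p ~ 1/n).


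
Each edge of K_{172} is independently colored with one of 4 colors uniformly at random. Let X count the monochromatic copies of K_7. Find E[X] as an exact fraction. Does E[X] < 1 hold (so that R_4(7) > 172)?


E[X] = C(172, 7) · 4^{1 − 21} = 780842580024 · 4^{−20} = 780842580024/1099511627776.
As a reduced fraction: E[X] = 97605322503/137438953472 ≈ 0.7101722.
Is E[X] < 1? YES.
Since E[X] < 1, there exists a 4-coloring of K_{172} with no monochromatic K_7; hence R_4(7) > 172.

E[X] = 97605322503/137438953472 ≈ 0.7101722; E[X] < 1, so R_4(7) > 172.


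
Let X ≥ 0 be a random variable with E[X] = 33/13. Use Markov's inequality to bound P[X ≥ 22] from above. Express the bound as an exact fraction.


μ = E[X] = 33/13, a = 22.
Markov: P[X ≥ 22] ≤ μ/a = (33/13)/22 = 3/26.
Numerically: ≈ 0.115385.
(Since a = 22 > μ = 2.538462, the bound 3/26 is < 1 and informative.)

P[X ≥ 22] ≤ 3/26 ≈ 0.115385.


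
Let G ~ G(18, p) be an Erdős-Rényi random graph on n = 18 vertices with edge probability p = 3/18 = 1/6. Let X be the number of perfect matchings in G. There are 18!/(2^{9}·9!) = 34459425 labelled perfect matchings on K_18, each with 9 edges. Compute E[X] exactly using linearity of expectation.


K_18 has 18!/(2^{9}·9!) = 34459425 labelled perfect matchings.
For each such perfect matching H, let X_H = 1 if all 9 edges of H are present in G. Then P[X_H = 1] = p^{9} = (1/6)^{9} = 1/10077696.
By linearity of expectation: E[X] = Σ_H E[X_H] = 34459425 · p^{9} = 34459425 · 1/10077696 = 425425/124416.
Numerically: E[X] ≈ 3.42.

E[X] = 34459425 · (1/6)^{9} = 425425/124416 ≈ 3.42.


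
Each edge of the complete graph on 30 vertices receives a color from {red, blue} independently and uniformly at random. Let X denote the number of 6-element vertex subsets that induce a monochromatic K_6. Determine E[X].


Let X = Σ_S X_S over the C(30, 6) = 593775 subsets S of size 6, where X_S = 1 if the K_6 on S is monochromatic.
For a fixed S, the K_6 on S has C(6, 2) = 15 edges. P[all 15 edges red] = (1/2)^15, and likewise for blue, so P[monochromatic] = 2·(1/2)^15 = 2^{1 − 15} = 1/16384.
Summing: E[X] = C(30, 6) · 2^{1 − 15} = 593775 · 1/16384 = 593775/16384.
Numerically: E[X] ≈ 36.2411.

E[X] = C(30,6)·2^(1−C(6,2)) = 593775/16384 ≈ 36.2411.


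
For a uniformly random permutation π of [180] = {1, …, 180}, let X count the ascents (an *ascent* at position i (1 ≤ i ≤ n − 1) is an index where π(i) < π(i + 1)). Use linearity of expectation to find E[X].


Write X = Σ X_I over i = 1, …, 179, with X_I the indicator of one ascent.
There are 179 indicators.
For each fixed i, the pair (π(i), π(i+1)) is a uniformly random ordered pair of distinct values from {1, …, 180}; by symmetry P[π(i) < π(i+1)] = 1/2.
By linearity: E[X] = 179 · (1/2) = (180 − 1) · (1/2) = 179/2 ≈ 89.500000.

E[X] = 179/2 = 89.500000.


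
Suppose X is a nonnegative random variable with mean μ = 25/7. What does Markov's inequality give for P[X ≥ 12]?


μ = E[X] = 25/7, a = 12.
Markov: P[X ≥ 12] ≤ μ/a = (25/7)/12 = 25/84.
Numerically: ≈ 0.29762.
(Since a = 12 > μ = 3.57143, the bound 25/84 is < 1 and informative.)

P[X ≥ 12] ≤ 25/84 ≈ 0.29762.


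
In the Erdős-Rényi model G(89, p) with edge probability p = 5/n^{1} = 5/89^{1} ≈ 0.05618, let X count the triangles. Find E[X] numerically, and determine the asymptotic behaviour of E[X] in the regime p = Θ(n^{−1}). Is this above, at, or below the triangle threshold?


Number of potential triangles: C(89, 3) = 113564.
Each occurs with probability p³ ≈ (0.05618)³ ≈ 1.773128e-04.
By linearity: E[X] = C(89, 3)·p³ ≈ 113564 · 1.773128e-04 ≈ 20.1363.
Here α = 1, so p = 5/n is exactly at the triangle threshold p ~ 1/n. Asymptotically E[X] → c³/6 = 5³/6 = 125/6 ≈ 20.8333, a bounded constant. In this regime the triangle count is asymptotically Poisson(c³/6).

E[X] ≈ 20.1363; in regime p = Θ(1/n^{1}) E[X] stays bounded (at the triangle threshold p ~ 1/n).


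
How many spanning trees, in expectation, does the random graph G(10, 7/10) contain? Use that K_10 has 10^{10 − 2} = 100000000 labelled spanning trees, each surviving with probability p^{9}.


K_10 has 10^{10 − 2} = 100000000 labelled spanning trees.
For each such spanning tree H, let X_H = 1 if all 9 edges of H are present in G. Then P[X_H = 1] = p^{9} = (7/10)^{9} = 40353607/1000000000.
Summing the indicators: E[X] = Σ_H E[X_H] = 100000000 · p^{9} = 100000000 · 40353607/1000000000 = 40353607/10.
Numerically: E[X] ≈ 4.035e+06.

E[X] = 100000000 · (7/10)^{9} = 40353607/10 ≈ 4.035e+06.


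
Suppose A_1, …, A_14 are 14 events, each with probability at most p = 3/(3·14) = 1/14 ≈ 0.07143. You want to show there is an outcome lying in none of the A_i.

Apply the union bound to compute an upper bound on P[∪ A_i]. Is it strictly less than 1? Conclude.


Union bound: P[∪_{i=1}^{14} A_i] ≤ Σ_i P[A_i] ≤ 14·p = 14·(1/14) = 1.
Numerically: 1 ≈ 1.00000.
Is 1 < 1? NO.
Since the bound 1 is ≥ 1, the union bound is uninformative here; it does NOT by itself certify existence.

14·p = 1 ≈ 1.00000; existence NOT certified by the union bound.


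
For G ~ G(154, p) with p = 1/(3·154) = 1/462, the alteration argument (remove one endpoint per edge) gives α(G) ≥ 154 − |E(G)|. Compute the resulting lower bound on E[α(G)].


E[|E(G)|] = C(154, 2)·p = 11781 · (1/462) = 51/2.
E[α(G)] ≥ n − E[|E(G)|] = 154 − 51/2 = 257/2.
Numerically: ≈ 128.5000.
(This is only a lower bound; the true E[α(G)] may be larger.)

E[α(G)] ≥ 257/2 ≈ 128.5000.


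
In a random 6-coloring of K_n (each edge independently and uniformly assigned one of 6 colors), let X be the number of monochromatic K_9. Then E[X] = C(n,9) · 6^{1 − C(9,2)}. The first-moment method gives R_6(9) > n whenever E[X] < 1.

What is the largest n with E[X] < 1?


We need C(n, 9) · 6^{1 − 36} < 1, i.e. C(n, 9) < 6^{36 − 1} = 1719070799748422591028658176.
Check values of n near the boundary:
  n = 4405: C(4405, 9) = 1706862792900636302463627150; 1706862792900636302463627150 < 1719070799748422591028658176? YES
  n = 4406: C(4406, 9) = 1710356485221788389505285700; 1710356485221788389505285700 < 1719070799748422591028658176? YES
  n = 4407: C(4407, 9) = 1713856532599459170657070050; 1713856532599459170657070050 < 1719070799748422591028658176? YES
  n = 4408: C(4408, 9) = 1717362945146264156457459600; 1717362945146264156457459600 < 1719070799748422591028658176? YES
  n = 4409: C(4409, 9) = 1720875732988608787686577131; 1720875732988608787686577131 < 1719070799748422591028658176? NO
The largest n with C(n, 9) < 1719070799748422591028658176 is n = 4408 (where E[X] = 35778394690547169926197075/35813974994758803979763712 ≈ 0.99901). Hence R_6(9) > 4408, i.e. R_6(9) ≥ 4409.

Largest n = 4408; hence R_6(9) > 4408.


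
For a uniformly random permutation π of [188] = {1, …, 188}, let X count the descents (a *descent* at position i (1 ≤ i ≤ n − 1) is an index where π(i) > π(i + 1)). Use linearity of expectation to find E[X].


Write X = Σ X_I over i = 1, …, 187, with X_I the indicator of one descent.
There are 187 indicators.
For each fixed i, the pair (π(i), π(i+1)) is a uniformly random ordered pair of distinct values from {1, …, 188}; by symmetry P[π(i) > π(i+1)] = 1/2.
By linearity: E[X] = 187 · (1/2) = (188 − 1) · (1/2) = 187/2 ≈ 93.50000.

E[X] = 187/2 = 93.50000.


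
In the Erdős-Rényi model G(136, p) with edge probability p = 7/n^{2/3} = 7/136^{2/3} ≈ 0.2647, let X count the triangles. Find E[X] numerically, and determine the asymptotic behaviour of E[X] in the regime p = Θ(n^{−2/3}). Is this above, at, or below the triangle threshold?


Number of potential triangles: C(136, 3) = 410040.
Each occurs with probability p³ ≈ (0.2647)³ ≈ 1.854455e-02.
By linearity: E[X] = C(136, 3)·p³ ≈ 410040 · 1.854455e-02 ≈ 7604.0074.
Since α = 2/3 < 1, p = c/n^{2/3} ≫ 1/n is above the triangle threshold p ~ 1/n. Asymptotically E[X] ~ (c³/6)·n^{3(1−α)} = (7³/6)·n^{1} → ∞; triangles are abundant w.h.p.

E[X] ≈ 7604.0074; in regime p = Θ(1/n^{2/3}) E[X] diverges (above the triangle threshold p ~ 1/n).


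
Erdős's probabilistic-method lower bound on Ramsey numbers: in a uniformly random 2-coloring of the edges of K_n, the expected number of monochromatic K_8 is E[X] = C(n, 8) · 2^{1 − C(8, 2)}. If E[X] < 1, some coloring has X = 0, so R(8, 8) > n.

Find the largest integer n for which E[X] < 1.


We need C(n, 8) · 2^{1 − 28} < 1, i.e. C(n, 8) < 2^{28 − 1} = 134217728.
Check values of n near the boundary:
  n = 41: C(41, 8) = 95548245; 95548245 < 134217728? YES
  n = 42: C(42, 8) = 118030185; 118030185 < 134217728? YES
  n = 43: C(43, 8) = 145008513; 145008513 < 134217728? NO
  n = 44: C(44, 8) = 177232627; 177232627 < 134217728? NO
  n = 45: C(45, 8) = 215553195; 215553195 < 134217728? NO
The largest n with C(n, 8) < 134217728 is n = 42 (where E[X] = 118030185/134217728 ≈ 0.879393). Hence R(8, 8) > 42, i.e. R(8, 8) ≥ 43.

Largest n = 42; hence R(8, 8) > 42.


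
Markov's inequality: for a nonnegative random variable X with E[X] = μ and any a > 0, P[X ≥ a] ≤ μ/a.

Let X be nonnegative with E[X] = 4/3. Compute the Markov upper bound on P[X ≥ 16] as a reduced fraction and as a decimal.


μ = E[X] = 4/3, a = 16.
Markov: P[X ≥ 16] ≤ μ/a = (4/3)/16 = 1/12.
Numerically: ≈ 0.083.
(Since a = 16 > μ = 1.333, the bound 1/12 is < 1 and informative.)

P[X ≥ 16] ≤ 1/12 ≈ 0.083.


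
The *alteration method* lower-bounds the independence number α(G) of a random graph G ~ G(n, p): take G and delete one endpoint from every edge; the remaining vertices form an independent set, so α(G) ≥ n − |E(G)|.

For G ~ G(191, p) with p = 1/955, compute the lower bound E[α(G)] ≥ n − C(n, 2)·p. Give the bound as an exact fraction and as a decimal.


E[|E(G)|] = C(191, 2)·p = 18145 · (1/955) = 19.
E[α(G)] ≥ n − E[|E(G)|] = 191 − 19 = 172.
Numerically: ≈ 172.00000.
(This is only a lower bound; the true E[α(G)] may be larger.)

E[α(G)] ≥ 172 ≈ 172.00000.


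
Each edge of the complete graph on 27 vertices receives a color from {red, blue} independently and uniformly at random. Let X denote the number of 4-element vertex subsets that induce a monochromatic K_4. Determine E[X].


Let X = Σ_S X_S over the C(27, 4) = 17550 subsets S of size 4, where X_S = 1 if the K_4 on S is monochromatic.
For a fixed S, the K_4 on S has C(4, 2) = 6 edges. P[all 6 edges red] = (1/2)^6, and likewise for blue, so P[monochromatic] = 2·(1/2)^6 = 2^{1 − 6} = 1/32.
By linearity of expectation: E[X] = C(27, 4) · 2^{1 − 6} = 17550 · 1/32 = 8775/16.
Numerically: E[X] ≈ 548.4375.

E[X] = C(27,4)·2^(1−C(4,2)) = 8775/16 ≈ 548.4375.


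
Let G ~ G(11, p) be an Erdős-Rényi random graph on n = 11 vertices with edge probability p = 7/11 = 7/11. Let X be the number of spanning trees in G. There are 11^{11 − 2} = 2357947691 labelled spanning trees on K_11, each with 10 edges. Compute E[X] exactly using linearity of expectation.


K_11 has 11^{11 − 2} = 2357947691 labelled spanning trees.
For each such spanning tree H, let X_H = 1 if all 10 edges of H are present in G. Then P[X_H = 1] = p^{10} = (7/11)^{10} = 282475249/25937424601.
By linearity: E[X] = Σ_H E[X_H] = 2357947691 · p^{10} = 2357947691 · 282475249/25937424601 = 282475249/11.
Numerically: E[X] ≈ 2.57e+07.

E[X] = 2357947691 · (7/11)^{10} = 282475249/11 ≈ 2.57e+07.


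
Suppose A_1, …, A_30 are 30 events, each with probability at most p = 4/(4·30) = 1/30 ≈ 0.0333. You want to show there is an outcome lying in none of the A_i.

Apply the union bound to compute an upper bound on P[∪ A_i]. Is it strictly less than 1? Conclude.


Union bound: P[∪_{i=1}^{30} A_i] ≤ Σ_i P[A_i] ≤ 30·p = 30·(1/30) = 1.
Numerically: 1 ≈ 1.0000.
Is 1 < 1? NO.
Since the bound 1 is ≥ 1, the union bound is uninformative here; it does NOT by itself certify existence.

30·p = 1 ≈ 1.0000; existence NOT certified by the union bound.


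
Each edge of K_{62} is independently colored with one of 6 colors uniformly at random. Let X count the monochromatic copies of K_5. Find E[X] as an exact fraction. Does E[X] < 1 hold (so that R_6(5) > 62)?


E[X] = C(62, 5) · 6^{1 − 10} = 6471002 · 6^{−9} = 6471002/10077696.
As a reduced fraction: E[X] = 3235501/5038848 ≈ 0.6421113.
Is E[X] < 1? YES.
Since E[X] < 1, there exists a 6-coloring of K_{62} with no monochromatic K_5; hence R_6(5) > 62.

E[X] = 3235501/5038848 ≈ 0.6421113; E[X] < 1, so R_6(5) > 62.


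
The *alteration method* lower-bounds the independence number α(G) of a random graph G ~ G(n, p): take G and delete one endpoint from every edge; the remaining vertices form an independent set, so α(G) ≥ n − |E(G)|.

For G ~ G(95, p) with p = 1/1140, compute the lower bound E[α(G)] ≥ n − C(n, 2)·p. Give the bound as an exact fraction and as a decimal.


E[|E(G)|] = C(95, 2)·p = 4465 · (1/1140) = 47/12.
E[α(G)] ≥ n − E[|E(G)|] = 95 − 47/12 = 1093/12.
Numerically: ≈ 91.083333.
(This is only a lower bound; the true E[α(G)] may be larger.)

E[α(G)] ≥ 1093/12 ≈ 91.083333.


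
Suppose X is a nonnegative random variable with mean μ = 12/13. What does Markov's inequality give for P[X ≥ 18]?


μ = E[X] = 12/13, a = 18.
Markov: P[X ≥ 18] ≤ μ/a = (12/13)/18 = 2/39.
Numerically: ≈ 0.05128.
(Since a = 18 > μ = 0.92308, the bound 2/39 is < 1 and informative.)

P[X ≥ 18] ≤ 2/39 ≈ 0.05128.


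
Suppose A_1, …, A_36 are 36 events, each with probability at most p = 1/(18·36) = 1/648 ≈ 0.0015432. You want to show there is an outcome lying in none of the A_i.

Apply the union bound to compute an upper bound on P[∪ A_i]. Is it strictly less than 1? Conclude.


Union bound: P[∪_{i=1}^{36} A_i] ≤ Σ_i P[A_i] ≤ 36·p = 36·(1/648) = 1/18.
Numerically: 1/18 ≈ 0.0555556.
Is 1/18 < 1? YES.
Since P[∪ A_i] ≤ 1/18 < 1, the complement has P[∩ A_i^c] ≥ 1 − 1/18 = 17/18 > 0, so some outcome avoids every A_i.

36·p = 1/18 ≈ 0.0555556; existence CERTIFIED by the union bound.


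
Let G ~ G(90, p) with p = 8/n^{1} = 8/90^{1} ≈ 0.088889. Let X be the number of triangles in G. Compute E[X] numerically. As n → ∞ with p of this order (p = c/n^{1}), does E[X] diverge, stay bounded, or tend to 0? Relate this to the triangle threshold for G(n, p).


Number of potential triangles: C(90, 3) = 117480.
Each occurs with probability p³ ≈ (0.088889)³ ≈ 7.0233196e-04.
By linearity: E[X] = C(90, 3)·p³ ≈ 117480 · 7.0233196e-04 ≈ 82.50996.
Here α = 1, so p = 8/n is exactly at the triangle threshold p ~ 1/n. Asymptotically E[X] → c³/6 = 8³/6 = 256/3 ≈ 85.33333, a bounded constant. In this regime the triangle count is asymptotically Poisson(c³/6).

E[X] ≈ 82.50996; in regime p = Θ(1/n^{1}) E[X] stays bounded (at the triangle threshold p ~ 1/n).


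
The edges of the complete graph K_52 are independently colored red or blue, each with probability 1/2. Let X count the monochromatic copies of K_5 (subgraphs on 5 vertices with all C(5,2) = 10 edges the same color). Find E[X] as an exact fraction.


Let X = Σ_S X_S over the C(52, 5) = 2598960 subsets S of size 5, where X_S = 1 if the K_5 on S is monochromatic.
For a fixed S, the K_5 on S has C(5, 2) = 10 edges. P[all 10 edges red] = (1/2)^10, and likewise for blue, so P[monochromatic] = 2·(1/2)^10 = 2^{1 − 10} = 1/512.
Summing: E[X] = C(52, 5) · 2^{1 − 10} = 2598960 · 1/512 = 162435/32.
Numerically: E[X] ≈ 5076.0938.

E[X] = C(52,5)·2^(1−C(5,2)) = 162435/32 ≈ 5076.0938.


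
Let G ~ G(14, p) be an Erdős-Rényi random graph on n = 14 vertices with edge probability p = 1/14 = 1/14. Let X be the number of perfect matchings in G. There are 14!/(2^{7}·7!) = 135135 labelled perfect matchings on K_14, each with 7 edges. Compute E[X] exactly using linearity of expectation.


K_14 has 14!/(2^{7}·7!) = 135135 labelled perfect matchings.
For each such perfect matching H, let X_H = 1 if all 7 edges of H are present in G. Then P[X_H = 1] = p^{7} = (1/14)^{7} = 1/105413504.
By linearity of expectation: E[X] = Σ_H E[X_H] = 135135 · p^{7} = 135135 · 1/105413504 = 19305/15059072.
Numerically: E[X] ≈ 0.001282.

E[X] = 135135 · (1/14)^{7} = 19305/15059072 ≈ 0.001282.


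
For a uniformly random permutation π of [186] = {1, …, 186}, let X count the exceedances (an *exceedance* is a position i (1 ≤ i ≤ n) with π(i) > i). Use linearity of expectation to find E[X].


Write X = Σ_{i=1}^{186} X_i, where X_i = 1_{π(i) > i}.
For each fixed i, π(i) is uniform over {1, …, 186} (marginal of a uniform permutation), so P[π(i) > i] = (n − i)/n. Summing: Σ_{i=1}^{186} (n − i)/n = (0 + 1 + … + 185)/186 = 186(186 − 1)/(2·186) = (186 − 1)/2.
Hence E[X] = Σ_{i=1}^{186} (186 − i)/186 = 185/2 ≈ 92.500000.

E[X] = 185/2 = 92.500000.
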